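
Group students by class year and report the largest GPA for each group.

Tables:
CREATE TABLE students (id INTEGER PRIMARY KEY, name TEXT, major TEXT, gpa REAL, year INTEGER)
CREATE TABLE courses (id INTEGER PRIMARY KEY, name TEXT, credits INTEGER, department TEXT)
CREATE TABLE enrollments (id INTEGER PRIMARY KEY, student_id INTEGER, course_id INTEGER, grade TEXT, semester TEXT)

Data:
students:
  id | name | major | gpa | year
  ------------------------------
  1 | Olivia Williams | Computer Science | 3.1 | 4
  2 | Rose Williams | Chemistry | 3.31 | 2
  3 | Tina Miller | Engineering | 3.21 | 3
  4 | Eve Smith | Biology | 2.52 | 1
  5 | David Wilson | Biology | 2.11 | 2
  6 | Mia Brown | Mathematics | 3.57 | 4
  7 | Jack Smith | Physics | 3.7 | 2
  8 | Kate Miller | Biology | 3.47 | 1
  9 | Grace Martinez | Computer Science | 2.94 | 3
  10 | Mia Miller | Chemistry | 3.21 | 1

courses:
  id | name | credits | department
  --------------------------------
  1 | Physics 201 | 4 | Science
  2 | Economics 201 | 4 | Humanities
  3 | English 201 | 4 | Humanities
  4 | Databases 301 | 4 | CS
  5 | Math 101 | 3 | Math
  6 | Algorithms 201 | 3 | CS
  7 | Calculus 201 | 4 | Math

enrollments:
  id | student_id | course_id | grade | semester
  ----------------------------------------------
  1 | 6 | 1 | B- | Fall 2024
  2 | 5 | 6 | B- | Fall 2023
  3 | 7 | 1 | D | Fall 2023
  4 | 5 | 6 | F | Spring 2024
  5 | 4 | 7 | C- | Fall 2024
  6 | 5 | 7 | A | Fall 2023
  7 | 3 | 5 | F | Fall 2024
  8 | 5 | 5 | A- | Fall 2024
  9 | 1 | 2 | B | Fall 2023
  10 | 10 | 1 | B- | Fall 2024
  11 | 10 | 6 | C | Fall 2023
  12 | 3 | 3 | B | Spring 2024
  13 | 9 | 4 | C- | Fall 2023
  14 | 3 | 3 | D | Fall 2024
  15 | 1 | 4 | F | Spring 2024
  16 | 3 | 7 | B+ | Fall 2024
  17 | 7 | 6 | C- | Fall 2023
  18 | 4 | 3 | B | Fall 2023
SELECT year, MAX(gpa) AS max_gpa FROM students GROUP BY year

Execution result:
year | max_gpa
1 | 3.47
2 | 3.70
3 | 3.21
4 | 3.57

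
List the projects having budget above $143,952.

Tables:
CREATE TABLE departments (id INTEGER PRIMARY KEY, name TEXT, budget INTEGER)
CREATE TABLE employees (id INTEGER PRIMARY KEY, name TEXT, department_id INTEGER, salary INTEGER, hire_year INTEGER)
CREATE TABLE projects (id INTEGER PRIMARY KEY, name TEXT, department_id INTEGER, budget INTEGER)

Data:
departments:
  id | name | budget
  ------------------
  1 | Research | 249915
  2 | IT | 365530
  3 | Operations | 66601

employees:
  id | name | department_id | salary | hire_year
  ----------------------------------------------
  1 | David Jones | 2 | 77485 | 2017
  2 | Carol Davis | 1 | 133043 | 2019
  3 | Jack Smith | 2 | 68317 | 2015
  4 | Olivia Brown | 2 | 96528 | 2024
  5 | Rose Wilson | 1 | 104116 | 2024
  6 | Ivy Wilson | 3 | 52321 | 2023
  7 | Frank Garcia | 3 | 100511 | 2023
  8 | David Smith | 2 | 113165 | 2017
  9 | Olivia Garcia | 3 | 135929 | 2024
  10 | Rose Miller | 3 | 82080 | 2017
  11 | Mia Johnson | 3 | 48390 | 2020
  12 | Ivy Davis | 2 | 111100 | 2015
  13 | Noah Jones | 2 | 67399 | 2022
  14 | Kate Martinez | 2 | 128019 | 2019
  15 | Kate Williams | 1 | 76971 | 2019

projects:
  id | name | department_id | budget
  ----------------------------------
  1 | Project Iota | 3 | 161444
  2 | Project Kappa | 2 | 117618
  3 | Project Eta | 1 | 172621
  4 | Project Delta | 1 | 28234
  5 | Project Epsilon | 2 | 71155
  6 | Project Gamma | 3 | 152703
SELECT name, budget FROM projects WHERE budget > 143952

Execution result:
name | budget
Project Iota | 161444
Project Eta | 172621
Project Gamma | 152703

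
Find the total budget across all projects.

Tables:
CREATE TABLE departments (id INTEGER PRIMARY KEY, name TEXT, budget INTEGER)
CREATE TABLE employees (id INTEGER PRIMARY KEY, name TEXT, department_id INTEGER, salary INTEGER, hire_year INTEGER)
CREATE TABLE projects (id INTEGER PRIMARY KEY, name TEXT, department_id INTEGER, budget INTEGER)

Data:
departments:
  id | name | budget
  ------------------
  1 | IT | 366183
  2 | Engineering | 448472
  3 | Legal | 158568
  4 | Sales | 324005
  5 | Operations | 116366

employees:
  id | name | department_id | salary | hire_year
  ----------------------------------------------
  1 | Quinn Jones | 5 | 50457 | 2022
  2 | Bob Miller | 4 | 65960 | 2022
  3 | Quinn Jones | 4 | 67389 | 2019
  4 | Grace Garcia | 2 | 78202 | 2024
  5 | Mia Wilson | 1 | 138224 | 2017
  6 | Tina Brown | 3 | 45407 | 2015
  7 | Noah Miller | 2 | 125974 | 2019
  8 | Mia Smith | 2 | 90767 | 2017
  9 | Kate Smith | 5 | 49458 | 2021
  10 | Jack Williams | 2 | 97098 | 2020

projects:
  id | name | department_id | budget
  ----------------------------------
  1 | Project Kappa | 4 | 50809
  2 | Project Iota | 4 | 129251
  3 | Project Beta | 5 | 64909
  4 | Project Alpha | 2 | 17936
SELECT SUM(budget) FROM projects

Execution result:
262905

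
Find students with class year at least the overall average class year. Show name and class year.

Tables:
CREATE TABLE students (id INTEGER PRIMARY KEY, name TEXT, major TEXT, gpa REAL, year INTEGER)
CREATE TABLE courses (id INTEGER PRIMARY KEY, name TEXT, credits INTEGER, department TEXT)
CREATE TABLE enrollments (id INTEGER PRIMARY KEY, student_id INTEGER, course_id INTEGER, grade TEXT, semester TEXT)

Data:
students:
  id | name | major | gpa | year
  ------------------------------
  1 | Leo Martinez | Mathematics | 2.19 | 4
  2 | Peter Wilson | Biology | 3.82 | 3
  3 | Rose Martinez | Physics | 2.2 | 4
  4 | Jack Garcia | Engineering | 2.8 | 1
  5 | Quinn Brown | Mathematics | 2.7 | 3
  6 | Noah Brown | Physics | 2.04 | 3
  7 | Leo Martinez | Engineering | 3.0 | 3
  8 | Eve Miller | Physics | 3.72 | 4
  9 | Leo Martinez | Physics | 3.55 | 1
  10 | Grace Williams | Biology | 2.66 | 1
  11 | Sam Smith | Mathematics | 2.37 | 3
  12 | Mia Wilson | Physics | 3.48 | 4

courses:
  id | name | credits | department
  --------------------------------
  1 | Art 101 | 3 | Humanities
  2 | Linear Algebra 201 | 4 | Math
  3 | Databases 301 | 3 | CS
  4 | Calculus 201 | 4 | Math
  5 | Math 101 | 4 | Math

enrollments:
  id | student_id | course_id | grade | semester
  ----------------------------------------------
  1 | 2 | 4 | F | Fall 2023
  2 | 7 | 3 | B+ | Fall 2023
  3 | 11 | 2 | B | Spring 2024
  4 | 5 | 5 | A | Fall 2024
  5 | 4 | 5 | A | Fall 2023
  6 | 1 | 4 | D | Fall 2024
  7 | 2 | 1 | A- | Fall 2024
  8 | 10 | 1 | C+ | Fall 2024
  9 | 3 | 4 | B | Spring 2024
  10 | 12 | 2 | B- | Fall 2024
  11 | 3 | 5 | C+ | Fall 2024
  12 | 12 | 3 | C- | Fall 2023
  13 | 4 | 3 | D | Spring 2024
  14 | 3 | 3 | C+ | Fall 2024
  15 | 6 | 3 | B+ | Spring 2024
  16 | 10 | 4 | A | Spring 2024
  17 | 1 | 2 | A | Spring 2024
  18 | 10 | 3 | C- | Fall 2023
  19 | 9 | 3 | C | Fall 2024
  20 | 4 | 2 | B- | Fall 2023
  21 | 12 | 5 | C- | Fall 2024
SELECT name, year FROM students WHERE year >= (SELECT AVG(year) FROM students)

Execution result:
name | year
Leo Martinez | 4
Peter Wilson | 3
Rose Martinez | 4
Quinn Brown | 3
Noah Brown | 3
Leo Martinez | 3
Eve Miller | 4
Sam Smith | 3
Mia Wilson | 4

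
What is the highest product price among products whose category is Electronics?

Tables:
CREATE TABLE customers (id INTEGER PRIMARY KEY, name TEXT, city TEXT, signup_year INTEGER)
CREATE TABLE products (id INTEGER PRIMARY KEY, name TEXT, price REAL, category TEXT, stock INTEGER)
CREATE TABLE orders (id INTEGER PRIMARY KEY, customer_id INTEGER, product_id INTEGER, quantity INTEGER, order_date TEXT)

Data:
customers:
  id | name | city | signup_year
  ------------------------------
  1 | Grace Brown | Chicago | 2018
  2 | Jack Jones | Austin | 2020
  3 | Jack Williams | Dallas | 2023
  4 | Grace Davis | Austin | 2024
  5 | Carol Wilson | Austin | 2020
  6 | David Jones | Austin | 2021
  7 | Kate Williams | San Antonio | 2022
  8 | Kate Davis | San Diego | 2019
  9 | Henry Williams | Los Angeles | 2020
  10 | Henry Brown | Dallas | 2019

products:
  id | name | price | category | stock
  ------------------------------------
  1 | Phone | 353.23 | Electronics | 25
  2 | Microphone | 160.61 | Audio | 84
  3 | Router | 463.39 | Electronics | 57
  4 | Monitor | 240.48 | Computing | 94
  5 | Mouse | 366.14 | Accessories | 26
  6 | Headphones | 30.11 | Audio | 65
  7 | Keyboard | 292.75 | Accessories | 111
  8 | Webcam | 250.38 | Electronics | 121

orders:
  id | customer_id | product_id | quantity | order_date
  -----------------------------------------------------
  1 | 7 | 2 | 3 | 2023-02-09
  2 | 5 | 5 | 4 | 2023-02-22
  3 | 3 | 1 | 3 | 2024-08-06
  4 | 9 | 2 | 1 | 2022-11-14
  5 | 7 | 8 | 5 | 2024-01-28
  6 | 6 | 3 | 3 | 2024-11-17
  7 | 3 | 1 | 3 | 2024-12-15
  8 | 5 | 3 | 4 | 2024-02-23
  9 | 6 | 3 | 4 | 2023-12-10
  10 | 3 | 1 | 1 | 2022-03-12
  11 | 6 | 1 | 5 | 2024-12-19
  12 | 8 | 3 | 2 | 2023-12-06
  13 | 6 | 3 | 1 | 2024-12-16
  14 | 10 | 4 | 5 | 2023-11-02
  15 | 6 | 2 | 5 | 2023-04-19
SELECT MAX(price) FROM products WHERE category = 'Electronics'

Execution result:
463.39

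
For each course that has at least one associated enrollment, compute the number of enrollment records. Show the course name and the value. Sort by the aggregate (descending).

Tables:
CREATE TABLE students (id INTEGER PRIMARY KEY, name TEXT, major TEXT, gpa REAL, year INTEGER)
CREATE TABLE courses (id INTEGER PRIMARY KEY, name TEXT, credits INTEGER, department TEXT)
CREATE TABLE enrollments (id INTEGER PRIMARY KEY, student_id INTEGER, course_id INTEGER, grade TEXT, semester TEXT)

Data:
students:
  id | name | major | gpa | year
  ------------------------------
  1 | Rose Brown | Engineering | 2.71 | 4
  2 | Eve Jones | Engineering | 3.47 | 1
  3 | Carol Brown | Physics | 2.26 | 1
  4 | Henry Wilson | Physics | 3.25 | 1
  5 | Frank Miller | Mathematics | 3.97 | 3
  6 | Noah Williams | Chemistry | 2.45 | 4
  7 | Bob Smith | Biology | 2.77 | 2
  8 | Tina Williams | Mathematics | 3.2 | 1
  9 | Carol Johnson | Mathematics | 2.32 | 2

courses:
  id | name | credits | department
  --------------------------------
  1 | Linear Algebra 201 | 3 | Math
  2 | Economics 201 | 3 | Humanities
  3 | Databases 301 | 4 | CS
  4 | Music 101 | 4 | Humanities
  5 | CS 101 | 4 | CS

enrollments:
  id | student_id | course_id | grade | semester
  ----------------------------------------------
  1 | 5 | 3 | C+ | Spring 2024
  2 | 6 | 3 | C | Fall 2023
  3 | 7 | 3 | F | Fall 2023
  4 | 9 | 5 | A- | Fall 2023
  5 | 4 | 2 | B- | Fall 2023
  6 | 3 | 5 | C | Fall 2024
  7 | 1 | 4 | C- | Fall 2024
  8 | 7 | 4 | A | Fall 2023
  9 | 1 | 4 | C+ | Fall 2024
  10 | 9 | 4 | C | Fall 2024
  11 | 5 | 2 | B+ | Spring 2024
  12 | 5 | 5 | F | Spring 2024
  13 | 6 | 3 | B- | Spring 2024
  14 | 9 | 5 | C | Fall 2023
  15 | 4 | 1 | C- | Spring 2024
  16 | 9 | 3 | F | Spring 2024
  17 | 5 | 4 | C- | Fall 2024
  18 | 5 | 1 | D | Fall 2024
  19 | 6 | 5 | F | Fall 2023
SELECT p.name, COUNT(*) AS n FROM enrollments c JOIN courses p ON c.course_id = p.id GROUP BY p.id, p.name ORDER BY n DESC

Execution result:
name | n
Databases 301 | 5
Music 101 | 5
CS 101 | 5
Linear Algebra 201 | 2
Economics 201 | 2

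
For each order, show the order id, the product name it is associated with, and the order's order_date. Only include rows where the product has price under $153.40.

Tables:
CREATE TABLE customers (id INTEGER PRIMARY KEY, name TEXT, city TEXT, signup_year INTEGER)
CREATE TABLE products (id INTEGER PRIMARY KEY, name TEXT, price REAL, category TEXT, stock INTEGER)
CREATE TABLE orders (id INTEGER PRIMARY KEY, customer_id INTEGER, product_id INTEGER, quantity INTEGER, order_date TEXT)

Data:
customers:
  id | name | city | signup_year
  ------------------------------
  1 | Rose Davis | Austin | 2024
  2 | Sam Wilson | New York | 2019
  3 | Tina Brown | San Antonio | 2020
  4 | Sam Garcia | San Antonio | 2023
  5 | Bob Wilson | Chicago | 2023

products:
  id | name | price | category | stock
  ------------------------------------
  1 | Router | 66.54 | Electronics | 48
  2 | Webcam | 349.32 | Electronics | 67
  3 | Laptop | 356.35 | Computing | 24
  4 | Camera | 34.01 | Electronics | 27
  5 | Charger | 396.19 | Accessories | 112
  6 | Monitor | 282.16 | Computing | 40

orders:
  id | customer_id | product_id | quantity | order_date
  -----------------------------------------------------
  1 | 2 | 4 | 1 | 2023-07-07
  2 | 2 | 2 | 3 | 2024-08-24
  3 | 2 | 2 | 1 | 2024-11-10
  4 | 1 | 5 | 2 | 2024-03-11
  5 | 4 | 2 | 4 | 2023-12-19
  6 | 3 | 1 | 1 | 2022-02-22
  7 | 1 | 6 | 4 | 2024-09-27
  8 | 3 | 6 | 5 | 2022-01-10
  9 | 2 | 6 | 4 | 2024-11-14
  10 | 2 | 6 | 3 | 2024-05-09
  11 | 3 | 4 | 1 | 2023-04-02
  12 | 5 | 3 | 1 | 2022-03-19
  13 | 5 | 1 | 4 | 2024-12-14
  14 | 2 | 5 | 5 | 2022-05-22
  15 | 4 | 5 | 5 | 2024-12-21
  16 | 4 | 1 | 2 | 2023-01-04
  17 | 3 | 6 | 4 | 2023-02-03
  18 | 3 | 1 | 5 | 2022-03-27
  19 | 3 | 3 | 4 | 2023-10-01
SELECT c.id, p.name AS product, c.order_date FROM orders c JOIN products p ON c.product_id = p.id WHERE p.price < 153.4

Execution result:
id | product | order_date
1 | Camera | 2023-07-07
6 | Router | 2022-02-22
11 | Camera | 2023-04-02
13 | Router | 2024-12-14
16 | Router | 2023-01-04
18 | Router | 2022-03-27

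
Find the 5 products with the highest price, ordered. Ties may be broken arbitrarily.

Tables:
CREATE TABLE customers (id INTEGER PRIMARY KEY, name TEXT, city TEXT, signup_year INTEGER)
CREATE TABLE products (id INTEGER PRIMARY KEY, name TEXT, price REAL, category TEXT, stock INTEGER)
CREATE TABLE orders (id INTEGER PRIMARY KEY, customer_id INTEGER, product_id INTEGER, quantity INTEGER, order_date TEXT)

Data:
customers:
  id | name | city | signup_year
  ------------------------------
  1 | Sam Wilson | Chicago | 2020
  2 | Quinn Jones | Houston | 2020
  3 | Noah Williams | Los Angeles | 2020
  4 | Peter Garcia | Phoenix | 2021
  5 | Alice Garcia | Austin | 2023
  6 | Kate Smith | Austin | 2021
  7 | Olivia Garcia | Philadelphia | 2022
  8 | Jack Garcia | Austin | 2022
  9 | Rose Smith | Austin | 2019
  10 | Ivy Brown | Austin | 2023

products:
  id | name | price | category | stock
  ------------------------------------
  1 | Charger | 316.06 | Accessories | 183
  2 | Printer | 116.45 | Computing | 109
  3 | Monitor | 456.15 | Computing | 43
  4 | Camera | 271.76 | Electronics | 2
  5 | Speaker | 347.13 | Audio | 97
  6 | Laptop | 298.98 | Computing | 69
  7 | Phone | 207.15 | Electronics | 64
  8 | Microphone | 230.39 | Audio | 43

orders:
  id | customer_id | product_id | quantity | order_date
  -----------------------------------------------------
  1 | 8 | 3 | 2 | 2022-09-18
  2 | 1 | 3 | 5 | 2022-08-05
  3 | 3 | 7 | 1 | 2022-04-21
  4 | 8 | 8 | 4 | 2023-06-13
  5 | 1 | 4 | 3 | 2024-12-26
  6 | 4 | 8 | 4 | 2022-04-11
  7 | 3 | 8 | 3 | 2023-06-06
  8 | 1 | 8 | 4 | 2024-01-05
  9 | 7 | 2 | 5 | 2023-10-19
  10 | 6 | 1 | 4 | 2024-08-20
SELECT name, price FROM products ORDER BY price DESC LIMIT 5

Execution result:
name | price
Monitor | 456.15
Speaker | 347.13
Charger | 316.06
Laptop | 298.98
Camera | 271.76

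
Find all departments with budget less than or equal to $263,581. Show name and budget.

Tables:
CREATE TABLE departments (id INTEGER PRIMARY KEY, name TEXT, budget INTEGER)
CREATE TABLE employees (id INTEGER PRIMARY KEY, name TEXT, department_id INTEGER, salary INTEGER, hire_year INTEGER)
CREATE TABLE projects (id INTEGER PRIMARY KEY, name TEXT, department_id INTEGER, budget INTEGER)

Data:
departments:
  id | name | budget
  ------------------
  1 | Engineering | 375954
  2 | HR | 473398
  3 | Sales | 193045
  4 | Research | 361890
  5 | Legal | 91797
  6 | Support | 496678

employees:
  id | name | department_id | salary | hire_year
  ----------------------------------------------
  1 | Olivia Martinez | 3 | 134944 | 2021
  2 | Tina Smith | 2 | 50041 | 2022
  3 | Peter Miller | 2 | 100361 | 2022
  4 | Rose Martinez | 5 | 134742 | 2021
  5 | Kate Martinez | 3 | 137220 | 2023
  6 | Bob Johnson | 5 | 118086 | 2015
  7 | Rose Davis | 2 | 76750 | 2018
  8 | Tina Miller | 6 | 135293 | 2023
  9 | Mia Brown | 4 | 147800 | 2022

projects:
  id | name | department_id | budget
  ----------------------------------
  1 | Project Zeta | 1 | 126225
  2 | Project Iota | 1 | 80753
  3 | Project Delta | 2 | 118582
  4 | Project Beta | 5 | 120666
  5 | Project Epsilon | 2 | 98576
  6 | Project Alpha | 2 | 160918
SELECT name, budget FROM departments WHERE budget <= 263581

Execution result:
name | budget
Sales | 193045
Legal | 91797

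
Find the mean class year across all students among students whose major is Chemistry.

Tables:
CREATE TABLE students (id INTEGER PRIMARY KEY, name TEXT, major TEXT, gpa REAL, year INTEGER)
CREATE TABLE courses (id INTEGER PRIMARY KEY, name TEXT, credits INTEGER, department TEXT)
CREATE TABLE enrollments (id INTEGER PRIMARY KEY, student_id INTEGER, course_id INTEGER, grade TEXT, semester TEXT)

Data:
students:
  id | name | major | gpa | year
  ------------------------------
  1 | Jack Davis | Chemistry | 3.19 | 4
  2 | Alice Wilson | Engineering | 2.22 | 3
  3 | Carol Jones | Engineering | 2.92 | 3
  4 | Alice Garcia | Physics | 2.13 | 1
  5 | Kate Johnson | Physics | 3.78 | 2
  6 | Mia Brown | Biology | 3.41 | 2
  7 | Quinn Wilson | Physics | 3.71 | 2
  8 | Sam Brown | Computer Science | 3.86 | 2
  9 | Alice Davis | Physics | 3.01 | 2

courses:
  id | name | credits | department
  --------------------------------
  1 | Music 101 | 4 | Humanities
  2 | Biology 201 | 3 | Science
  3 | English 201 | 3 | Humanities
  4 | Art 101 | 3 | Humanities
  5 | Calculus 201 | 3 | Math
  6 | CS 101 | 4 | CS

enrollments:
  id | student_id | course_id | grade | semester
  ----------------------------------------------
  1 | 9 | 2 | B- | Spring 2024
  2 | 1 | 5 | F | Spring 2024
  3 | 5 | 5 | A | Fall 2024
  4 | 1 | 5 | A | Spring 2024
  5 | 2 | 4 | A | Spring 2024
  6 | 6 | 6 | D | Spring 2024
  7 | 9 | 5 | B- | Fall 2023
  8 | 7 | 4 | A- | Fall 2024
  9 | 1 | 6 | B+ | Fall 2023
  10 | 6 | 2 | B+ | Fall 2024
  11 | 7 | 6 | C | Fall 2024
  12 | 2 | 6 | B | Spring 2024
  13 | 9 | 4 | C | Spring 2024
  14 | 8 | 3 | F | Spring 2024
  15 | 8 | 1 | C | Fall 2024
SELECT AVG(year) FROM students WHERE major = 'Chemistry'

Execution result:
4.00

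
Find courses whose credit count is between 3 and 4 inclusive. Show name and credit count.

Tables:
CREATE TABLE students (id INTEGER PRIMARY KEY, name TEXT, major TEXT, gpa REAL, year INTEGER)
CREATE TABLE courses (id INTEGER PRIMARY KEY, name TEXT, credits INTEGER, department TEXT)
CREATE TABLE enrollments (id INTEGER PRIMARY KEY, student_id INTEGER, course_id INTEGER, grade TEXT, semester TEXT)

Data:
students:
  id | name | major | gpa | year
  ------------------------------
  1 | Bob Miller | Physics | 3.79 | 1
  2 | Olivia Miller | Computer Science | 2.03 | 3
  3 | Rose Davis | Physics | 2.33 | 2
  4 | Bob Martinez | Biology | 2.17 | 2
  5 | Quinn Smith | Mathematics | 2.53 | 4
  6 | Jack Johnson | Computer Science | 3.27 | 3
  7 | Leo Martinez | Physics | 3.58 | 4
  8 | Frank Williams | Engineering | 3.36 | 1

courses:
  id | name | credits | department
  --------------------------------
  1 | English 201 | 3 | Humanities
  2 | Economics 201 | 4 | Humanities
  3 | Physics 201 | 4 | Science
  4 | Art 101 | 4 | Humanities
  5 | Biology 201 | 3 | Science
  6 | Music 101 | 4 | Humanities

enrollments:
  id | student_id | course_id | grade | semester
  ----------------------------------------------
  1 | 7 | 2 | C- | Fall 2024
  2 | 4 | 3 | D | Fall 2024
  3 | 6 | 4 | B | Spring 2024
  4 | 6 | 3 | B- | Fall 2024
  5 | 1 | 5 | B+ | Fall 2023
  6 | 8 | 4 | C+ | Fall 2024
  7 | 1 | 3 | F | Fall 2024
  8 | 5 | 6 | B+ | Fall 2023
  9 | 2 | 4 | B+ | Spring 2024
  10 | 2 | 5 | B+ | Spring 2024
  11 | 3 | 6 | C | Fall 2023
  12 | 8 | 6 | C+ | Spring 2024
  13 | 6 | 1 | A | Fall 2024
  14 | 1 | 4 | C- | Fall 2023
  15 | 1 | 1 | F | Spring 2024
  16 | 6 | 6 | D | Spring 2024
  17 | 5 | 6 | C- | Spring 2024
SELECT name, credits FROM courses WHERE credits BETWEEN 3 AND 4

Execution result:
name | credits
English 201 | 3
Economics 201 | 4
Physics 201 | 4
Art 101 | 4
Biology 201 | 3
Music 101 | 4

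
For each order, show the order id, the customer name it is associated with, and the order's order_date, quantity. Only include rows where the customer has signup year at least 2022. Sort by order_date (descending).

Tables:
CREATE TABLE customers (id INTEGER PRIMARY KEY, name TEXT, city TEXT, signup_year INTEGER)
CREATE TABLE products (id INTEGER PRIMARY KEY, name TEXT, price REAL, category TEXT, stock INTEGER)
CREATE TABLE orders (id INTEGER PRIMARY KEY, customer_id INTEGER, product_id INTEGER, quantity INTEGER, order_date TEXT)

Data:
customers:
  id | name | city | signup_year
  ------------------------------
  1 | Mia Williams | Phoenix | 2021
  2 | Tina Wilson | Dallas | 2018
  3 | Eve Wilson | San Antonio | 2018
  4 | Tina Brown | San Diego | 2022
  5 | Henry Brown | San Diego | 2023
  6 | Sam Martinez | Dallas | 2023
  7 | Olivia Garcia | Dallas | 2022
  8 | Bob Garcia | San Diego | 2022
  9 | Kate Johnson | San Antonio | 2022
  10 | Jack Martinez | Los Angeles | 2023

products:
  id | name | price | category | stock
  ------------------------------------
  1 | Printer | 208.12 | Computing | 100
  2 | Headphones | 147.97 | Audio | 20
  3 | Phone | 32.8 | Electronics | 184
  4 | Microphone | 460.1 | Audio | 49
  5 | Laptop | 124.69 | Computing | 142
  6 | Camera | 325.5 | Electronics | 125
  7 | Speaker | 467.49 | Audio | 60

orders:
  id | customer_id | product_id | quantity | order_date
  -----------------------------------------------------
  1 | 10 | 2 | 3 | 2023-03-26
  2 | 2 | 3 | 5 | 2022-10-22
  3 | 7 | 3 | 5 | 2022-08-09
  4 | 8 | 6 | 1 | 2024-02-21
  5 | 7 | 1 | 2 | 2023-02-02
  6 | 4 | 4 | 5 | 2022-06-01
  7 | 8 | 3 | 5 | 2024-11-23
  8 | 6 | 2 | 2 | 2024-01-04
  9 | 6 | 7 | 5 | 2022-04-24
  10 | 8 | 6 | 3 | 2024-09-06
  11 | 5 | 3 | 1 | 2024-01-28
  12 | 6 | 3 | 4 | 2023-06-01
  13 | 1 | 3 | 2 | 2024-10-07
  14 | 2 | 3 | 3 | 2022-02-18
SELECT c.id, p.name AS customer, c.order_date, c.quantity FROM orders c JOIN customers p ON c.customer_id = p.id WHERE p.signup_year >= 2022 ORDER BY c.order_date DESC

Execution result:
id | customer | order_date | quantity
7 | Bob Garcia | 2024-11-23 | 5
10 | Bob Garcia | 2024-09-06 | 3
4 | Bob Garcia | 2024-02-21 | 1
11 | Henry Brown | 2024-01-28 | 1
8 | Sam Martinez | 2024-01-04 | 2
12 | Sam Martinez | 2023-06-01 | 4
1 | Jack Martinez | 2023-03-26 | 3
5 | Olivia Garcia | 2023-02-02 | 2
3 | Olivia Garcia | 2022-08-09 | 5
6 | Tina Brown | 2022-06-01 | 5
9 | Sam Martinez | 2022-04-24 | 5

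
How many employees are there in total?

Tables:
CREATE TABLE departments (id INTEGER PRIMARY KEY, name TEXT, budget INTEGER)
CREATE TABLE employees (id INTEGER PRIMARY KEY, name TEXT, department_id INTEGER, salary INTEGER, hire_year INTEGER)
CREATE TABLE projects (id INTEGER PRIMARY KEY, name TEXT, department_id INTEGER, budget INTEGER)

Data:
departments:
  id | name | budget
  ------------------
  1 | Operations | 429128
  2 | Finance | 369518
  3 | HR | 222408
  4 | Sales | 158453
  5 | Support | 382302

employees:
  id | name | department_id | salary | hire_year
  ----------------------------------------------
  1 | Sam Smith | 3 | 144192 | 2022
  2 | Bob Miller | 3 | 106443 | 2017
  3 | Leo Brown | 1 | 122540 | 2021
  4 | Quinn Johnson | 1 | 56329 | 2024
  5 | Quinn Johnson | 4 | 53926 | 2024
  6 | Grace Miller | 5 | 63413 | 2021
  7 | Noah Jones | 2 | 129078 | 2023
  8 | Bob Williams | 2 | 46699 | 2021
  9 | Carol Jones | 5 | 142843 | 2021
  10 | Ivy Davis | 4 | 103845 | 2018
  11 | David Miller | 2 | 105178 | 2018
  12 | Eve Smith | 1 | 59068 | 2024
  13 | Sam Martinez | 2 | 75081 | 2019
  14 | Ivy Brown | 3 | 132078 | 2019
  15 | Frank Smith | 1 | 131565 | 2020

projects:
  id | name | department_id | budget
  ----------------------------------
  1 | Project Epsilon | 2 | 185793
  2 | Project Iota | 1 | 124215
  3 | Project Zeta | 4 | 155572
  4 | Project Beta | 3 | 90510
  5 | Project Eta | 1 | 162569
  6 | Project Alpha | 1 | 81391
SELECT COUNT(*) FROM employees

Execution result:
15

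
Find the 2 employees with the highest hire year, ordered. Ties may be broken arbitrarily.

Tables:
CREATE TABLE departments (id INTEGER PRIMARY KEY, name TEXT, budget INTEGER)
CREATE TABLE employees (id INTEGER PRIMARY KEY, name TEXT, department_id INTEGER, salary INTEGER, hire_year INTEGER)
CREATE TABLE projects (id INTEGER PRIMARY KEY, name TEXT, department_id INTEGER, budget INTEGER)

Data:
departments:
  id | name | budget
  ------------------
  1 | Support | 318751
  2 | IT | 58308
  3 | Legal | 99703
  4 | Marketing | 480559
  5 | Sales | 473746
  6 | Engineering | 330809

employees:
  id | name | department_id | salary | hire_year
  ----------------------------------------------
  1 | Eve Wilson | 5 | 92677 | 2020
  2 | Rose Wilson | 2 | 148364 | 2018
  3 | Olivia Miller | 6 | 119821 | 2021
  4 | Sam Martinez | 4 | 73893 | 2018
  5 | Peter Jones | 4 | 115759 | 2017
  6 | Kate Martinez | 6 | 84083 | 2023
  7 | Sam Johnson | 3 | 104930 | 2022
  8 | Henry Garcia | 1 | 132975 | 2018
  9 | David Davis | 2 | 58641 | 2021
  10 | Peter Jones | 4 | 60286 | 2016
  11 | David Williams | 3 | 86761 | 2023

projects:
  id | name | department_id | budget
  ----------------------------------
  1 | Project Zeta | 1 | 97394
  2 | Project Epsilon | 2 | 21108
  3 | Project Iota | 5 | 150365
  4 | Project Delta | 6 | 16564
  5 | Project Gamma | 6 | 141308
SELECT name, hire_year FROM employees ORDER BY hire_year DESC LIMIT 2

Execution result:
name | hire_year
Kate Martinez | 2023
David Williams | 2023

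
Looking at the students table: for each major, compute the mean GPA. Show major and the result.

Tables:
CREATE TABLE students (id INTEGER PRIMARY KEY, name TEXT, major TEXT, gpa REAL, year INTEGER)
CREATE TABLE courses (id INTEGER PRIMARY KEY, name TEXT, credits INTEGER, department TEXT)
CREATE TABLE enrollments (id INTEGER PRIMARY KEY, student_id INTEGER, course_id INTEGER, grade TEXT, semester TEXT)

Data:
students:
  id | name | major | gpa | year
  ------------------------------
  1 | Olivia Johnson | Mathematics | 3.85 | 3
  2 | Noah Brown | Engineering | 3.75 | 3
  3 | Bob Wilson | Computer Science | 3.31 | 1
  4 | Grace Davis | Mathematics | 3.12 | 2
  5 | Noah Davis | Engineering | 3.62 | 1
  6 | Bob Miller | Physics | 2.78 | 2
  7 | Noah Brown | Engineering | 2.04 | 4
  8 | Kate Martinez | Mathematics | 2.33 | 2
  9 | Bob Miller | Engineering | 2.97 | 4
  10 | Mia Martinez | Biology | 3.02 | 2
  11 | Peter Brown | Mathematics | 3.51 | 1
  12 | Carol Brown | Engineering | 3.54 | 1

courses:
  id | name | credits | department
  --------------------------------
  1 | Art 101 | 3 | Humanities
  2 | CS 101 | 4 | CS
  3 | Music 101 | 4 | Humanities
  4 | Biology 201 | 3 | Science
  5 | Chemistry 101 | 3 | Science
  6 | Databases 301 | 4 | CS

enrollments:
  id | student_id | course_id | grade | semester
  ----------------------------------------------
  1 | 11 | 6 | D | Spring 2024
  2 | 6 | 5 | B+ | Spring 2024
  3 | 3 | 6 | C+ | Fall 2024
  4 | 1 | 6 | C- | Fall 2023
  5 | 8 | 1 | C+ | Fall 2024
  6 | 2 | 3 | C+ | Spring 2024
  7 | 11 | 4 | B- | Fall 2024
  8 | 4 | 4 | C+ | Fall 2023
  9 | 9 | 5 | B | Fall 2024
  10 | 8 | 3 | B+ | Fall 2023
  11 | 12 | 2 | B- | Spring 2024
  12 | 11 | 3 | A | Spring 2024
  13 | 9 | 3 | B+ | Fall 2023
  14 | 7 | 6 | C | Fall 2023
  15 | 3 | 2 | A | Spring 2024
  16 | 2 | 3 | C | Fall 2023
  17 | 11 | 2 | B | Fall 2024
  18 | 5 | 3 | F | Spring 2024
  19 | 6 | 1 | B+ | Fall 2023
SELECT major, AVG(gpa) AS avg_gpa FROM students GROUP BY major

Execution result:
major | avg_gpa
Biology | 3.02
Computer Science | 3.31
Engineering | 3.18
Mathematics | 3.20
Physics | 2.78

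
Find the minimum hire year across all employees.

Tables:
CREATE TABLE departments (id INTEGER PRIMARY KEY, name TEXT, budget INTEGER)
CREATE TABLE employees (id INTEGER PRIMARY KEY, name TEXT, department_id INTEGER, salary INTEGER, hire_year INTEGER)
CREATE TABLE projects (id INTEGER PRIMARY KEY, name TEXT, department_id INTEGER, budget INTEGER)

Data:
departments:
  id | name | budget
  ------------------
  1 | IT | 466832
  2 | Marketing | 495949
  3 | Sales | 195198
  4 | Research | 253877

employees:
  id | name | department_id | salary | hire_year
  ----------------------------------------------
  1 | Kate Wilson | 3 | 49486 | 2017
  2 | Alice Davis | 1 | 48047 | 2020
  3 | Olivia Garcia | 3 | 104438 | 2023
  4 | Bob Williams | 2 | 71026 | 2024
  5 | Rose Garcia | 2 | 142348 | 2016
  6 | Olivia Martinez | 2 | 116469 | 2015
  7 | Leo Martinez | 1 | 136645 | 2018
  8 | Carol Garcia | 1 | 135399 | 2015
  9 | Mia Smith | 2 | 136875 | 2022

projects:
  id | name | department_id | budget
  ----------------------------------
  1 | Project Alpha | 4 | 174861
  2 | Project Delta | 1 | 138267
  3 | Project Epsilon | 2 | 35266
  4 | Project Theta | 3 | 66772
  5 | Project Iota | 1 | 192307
SELECT MIN(hire_year) FROM employees

Execution result:
2015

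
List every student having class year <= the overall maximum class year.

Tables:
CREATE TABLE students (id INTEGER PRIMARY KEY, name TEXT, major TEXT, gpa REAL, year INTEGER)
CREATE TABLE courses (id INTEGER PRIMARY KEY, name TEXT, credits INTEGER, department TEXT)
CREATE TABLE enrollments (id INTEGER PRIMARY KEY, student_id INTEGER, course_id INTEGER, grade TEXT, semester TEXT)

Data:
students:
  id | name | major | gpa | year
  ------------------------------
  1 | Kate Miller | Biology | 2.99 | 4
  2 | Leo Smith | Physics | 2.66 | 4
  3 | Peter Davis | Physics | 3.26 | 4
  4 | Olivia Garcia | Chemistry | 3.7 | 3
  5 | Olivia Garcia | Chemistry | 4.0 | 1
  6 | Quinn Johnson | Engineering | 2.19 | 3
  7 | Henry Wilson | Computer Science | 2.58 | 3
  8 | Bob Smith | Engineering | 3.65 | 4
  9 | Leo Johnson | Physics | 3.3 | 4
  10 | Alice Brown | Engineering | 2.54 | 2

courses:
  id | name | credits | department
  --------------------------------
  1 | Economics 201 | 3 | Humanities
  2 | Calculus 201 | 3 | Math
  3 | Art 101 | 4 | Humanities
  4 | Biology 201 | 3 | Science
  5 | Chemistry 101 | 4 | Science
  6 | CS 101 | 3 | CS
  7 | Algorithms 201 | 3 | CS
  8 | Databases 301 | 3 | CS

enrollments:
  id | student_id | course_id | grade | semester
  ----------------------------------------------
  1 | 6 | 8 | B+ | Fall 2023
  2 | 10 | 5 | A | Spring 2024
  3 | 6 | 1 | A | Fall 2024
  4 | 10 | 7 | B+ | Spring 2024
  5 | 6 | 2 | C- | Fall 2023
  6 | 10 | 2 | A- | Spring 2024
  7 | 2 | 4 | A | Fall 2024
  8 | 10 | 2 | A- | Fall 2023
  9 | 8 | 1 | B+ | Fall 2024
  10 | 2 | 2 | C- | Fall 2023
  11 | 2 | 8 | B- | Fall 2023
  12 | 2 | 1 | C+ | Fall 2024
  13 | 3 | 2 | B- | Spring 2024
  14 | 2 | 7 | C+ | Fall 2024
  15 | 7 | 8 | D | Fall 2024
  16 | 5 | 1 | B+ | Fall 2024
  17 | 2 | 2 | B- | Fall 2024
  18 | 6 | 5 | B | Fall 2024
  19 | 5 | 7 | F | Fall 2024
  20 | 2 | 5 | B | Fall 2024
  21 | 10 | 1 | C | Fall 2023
SELECT name, year FROM students WHERE year <= (SELECT MAX(year) FROM students)

Execution result:
name | year
Kate Miller | 4
Leo Smith | 4
Peter Davis | 4
Olivia Garcia | 3
Olivia Garcia | 1
Quinn Johnson | 3
Henry Wilson | 3
Bob Smith | 4
Leo Johnson | 4
Alice Brown | 2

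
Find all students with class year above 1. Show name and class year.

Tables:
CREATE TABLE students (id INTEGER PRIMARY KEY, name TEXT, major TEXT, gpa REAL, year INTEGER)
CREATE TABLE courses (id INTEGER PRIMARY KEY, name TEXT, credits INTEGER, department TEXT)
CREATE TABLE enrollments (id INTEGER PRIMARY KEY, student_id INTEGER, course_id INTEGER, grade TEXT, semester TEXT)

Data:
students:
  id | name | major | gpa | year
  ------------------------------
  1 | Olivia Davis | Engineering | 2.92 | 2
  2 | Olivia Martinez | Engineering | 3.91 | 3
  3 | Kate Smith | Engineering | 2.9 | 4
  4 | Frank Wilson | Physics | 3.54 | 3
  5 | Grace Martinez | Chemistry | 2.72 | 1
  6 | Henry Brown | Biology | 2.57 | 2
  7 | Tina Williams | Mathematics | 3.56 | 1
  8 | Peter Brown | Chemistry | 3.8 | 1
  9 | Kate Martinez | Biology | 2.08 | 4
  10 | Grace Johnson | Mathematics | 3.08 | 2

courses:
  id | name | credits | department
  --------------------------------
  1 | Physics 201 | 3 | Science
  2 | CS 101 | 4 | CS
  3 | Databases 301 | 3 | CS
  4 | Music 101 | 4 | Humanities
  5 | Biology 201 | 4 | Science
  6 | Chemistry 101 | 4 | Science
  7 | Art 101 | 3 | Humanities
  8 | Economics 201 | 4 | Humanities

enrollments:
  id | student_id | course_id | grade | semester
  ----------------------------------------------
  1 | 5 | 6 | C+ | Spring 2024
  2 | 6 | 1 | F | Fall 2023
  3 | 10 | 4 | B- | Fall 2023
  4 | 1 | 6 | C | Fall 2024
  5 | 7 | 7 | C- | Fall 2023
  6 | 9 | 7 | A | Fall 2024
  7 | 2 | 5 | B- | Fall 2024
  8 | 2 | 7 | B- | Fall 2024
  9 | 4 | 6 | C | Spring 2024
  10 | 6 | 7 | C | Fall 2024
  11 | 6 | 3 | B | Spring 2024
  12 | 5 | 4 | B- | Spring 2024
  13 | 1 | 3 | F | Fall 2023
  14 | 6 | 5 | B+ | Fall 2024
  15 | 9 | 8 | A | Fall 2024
SELECT name, year FROM students WHERE year > 1

Execution result:
name | year
Olivia Davis | 2
Olivia Martinez | 3
Kate Smith | 4
Frank Wilson | 3
Henry Brown | 2
Kate Martinez | 4
Grace Johnson | 2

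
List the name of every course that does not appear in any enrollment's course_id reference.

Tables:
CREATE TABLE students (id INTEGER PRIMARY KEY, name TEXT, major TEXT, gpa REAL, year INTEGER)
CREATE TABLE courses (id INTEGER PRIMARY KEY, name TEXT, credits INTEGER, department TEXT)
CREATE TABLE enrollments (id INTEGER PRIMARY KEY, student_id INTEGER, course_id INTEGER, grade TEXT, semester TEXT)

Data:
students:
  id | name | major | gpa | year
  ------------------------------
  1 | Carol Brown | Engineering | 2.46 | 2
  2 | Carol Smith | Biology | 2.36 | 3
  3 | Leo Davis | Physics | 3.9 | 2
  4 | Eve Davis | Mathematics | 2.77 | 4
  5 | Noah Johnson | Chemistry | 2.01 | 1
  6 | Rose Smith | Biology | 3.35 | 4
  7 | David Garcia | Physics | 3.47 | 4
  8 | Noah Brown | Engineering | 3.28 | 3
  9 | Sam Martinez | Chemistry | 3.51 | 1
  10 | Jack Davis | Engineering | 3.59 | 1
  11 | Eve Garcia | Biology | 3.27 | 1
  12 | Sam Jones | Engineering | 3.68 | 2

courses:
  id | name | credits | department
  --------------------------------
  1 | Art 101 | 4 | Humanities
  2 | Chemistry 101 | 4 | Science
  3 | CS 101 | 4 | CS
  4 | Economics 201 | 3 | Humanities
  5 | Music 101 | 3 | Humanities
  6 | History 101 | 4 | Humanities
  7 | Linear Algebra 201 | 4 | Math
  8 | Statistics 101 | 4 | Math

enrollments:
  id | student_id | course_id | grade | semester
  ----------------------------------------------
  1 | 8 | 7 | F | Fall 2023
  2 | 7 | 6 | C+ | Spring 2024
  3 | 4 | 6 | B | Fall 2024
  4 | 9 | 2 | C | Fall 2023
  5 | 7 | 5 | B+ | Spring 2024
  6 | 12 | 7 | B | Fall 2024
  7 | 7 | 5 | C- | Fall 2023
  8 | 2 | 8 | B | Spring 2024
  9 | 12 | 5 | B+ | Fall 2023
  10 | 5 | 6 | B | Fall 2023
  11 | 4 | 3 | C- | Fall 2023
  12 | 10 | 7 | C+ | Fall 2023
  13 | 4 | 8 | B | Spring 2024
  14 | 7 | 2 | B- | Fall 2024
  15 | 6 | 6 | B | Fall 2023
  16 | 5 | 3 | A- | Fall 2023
SELECT p.name FROM courses p LEFT JOIN enrollments c ON c.course_id = p.id WHERE c.id IS NULL

Execution result:
name
Art 101
Economics 201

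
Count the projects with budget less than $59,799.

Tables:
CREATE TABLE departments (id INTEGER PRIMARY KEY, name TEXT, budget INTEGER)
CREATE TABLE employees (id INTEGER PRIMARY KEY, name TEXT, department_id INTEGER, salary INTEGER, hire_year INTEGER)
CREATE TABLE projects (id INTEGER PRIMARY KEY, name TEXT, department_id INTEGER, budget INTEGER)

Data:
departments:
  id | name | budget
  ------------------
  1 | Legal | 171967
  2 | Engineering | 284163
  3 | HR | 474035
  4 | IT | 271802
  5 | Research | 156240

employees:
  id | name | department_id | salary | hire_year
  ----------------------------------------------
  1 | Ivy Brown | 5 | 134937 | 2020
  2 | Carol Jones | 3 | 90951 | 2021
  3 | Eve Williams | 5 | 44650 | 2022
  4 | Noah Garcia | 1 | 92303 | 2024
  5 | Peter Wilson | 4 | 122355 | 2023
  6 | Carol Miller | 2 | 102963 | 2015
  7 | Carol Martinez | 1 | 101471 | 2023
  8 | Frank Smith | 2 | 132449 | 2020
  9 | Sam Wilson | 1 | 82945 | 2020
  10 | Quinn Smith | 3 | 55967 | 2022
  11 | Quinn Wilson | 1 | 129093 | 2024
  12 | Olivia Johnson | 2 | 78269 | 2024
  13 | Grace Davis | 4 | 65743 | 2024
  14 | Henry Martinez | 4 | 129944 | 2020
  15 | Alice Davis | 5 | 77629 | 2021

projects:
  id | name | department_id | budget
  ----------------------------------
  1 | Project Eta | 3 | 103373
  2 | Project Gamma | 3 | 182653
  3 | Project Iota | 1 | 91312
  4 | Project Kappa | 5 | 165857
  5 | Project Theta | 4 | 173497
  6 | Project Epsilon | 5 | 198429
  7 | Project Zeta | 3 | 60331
SELECT COUNT(*) FROM projects WHERE budget < 59799

Execution result:
0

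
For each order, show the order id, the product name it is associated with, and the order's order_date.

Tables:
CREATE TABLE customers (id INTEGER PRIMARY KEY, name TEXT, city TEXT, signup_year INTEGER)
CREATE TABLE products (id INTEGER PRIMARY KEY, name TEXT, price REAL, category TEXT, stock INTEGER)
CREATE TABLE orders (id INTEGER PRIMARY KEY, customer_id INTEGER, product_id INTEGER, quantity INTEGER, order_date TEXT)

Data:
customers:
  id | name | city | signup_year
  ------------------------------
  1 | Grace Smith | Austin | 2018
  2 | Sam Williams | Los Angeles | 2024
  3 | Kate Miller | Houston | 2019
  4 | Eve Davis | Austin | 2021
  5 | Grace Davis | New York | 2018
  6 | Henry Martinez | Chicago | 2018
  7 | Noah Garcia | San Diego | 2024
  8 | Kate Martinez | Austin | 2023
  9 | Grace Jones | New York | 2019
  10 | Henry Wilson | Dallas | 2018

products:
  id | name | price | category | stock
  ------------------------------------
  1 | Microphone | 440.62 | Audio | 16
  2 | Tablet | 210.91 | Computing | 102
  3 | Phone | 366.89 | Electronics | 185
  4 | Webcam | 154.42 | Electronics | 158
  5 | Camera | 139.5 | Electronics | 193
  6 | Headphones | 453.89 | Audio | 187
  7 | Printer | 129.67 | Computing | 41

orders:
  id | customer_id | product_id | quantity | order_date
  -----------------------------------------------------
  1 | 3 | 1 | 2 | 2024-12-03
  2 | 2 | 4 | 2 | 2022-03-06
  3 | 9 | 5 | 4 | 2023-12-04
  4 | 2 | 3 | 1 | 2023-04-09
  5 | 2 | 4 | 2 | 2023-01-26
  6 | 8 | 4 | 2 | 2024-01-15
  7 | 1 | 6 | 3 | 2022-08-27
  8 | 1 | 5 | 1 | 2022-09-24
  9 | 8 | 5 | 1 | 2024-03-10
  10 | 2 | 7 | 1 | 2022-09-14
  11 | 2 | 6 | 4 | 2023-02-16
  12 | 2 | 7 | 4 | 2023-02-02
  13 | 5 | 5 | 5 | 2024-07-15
SELECT c.id, p.name AS product, c.order_date FROM orders c JOIN products p ON c.product_id = p.id

Execution result:
id | product | order_date
1 | Microphone | 2024-12-03
2 | Webcam | 2022-03-06
3 | Camera | 2023-12-04
4 | Phone | 2023-04-09
5 | Webcam | 2023-01-26
6 | Webcam | 2024-01-15
7 | Headphones | 2022-08-27
8 | Camera | 2022-09-24
9 | Camera | 2024-03-10
10 | Printer | 2022-09-14
11 | Headphones | 2023-02-16
12 | Printer | 2023-02-02
13 | Camera | 2024-07-15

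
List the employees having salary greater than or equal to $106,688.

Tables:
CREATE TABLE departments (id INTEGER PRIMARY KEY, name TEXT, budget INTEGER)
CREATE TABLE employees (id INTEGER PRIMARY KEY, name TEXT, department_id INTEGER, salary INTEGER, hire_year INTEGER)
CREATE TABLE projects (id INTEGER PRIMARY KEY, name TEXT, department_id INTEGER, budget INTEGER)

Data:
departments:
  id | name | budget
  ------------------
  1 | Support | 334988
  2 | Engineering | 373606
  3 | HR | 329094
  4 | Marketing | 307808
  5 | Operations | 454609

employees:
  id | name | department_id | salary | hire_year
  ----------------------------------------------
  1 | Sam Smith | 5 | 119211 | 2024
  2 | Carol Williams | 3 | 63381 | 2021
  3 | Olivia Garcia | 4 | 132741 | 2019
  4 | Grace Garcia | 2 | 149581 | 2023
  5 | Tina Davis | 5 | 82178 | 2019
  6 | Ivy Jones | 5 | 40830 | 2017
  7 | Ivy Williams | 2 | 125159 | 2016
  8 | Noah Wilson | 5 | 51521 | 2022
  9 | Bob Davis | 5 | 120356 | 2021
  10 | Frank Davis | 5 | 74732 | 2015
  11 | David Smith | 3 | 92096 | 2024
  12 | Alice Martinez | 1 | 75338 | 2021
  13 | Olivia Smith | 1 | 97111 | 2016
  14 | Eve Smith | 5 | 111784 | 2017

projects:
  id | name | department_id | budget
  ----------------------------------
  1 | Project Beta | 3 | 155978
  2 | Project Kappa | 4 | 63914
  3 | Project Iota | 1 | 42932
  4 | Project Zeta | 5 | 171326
SELECT name, salary FROM employees WHERE salary >= 106688

Execution result:
name | salary
Sam Smith | 119211
Olivia Garcia | 132741
Grace Garcia | 149581
Ivy Williams | 125159
Bob Davis | 120356
Eve Smith | 111784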